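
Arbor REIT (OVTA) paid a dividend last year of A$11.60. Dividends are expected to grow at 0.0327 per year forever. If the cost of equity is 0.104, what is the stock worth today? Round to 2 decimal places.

Gordon growth model: P₀ = D₁/(r − g). D₁ = 11.60 × (1 + 0.0327) = 11.9793.
P₀ = 11.9793 / (0.104 − 0.0327) = 11.9793 / 0.0713 = 168.0129

A$168.01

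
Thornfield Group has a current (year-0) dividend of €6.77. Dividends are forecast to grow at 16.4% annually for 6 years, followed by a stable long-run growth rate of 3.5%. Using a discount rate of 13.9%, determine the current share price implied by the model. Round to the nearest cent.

€120.61

Two-stage DDM. Project D₁…D_6 at 0.164, terminal growth 0.035, discount at r = 0.139.
D_1 = 7.8803
D_2 = 9.1726
D_3 = 10.6770
D_4 = 12.4280
D_5 = 14.4662
D_6 = 16.8386
Terminal value at t=6: TV = D_7/(r−g) = 17.4280/(0.139−0.035) = 167.5767
P₀ = 7.8803/(1+0.139)^1 + 9.1726/(1+0.139)^2 + 10.6770/(1+0.139)^3 + 12.4280/(1+0.139)^4 + 14.4662/(1+0.139)^5 + 16.8386/(1+0.139)^6 + 167.5767/(1+0.139)^6 = 120.6059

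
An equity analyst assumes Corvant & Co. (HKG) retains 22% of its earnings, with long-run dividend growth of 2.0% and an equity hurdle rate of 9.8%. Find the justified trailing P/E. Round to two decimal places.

10.20

Payout ratio b = 1 − 0.22 = 0.78.
Justified trailing P/E = b(1+g)/(r−g) = 0.78×(1+0.02)/(0.098−0.02) = 10.2000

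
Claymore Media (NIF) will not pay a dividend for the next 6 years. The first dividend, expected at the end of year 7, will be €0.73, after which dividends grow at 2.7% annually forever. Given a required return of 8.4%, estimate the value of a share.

€7.89

Deferred-dividend DDM. At t=6 the remaining stream is a growing perpetuity with first payment D_7 = 0.73.
V_6 = D_7/(r−g) = 0.73/(0.084−0.027) = 12.8070
P₀ = V_6/(1+r)^6 = 12.8070/(1+0.084)^6 = 7.8935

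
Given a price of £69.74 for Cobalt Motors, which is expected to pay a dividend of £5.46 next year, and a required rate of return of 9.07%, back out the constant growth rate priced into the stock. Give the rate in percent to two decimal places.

From P₀ = D₁/(r − g), the implied growth is g = r − D₁/P₀.
g = 0.0907 − 5.46/69.74 = 0.0907 − 0.07829 = 0.01241

1.24%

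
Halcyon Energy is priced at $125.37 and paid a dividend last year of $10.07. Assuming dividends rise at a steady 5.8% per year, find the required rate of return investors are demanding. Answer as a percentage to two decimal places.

Rearranging the constant-growth DDM: r = D₁/P₀ + g.
D₁ = 10.07 × (1 + 0.058) = 10.6541.
r = 10.6541 / 125.37 + 0.058 = 0.08498 + 0.058 = 0.14298

14.30%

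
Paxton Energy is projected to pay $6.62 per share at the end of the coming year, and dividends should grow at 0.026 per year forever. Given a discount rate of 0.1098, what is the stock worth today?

Gordon growth model: P₀ = D₁/(r − g), with D₁ = 6.62 given directly.
P₀ = 6.6200 / (0.1098 − 0.026) = 6.6200 / 0.0838 = 78.9976

$79.00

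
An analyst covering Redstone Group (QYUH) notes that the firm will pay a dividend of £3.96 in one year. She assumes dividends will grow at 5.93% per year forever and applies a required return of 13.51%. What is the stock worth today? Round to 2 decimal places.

Gordon growth model: P₀ = D₁/(r − g), with D₁ = 3.96 given directly.
P₀ = 3.9600 / (0.1351 − 0.0593) = 3.9600 / 0.0758 = 52.2427

£52.24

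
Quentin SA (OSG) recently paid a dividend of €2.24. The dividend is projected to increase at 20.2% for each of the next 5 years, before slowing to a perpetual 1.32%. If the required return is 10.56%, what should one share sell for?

Two-stage DDM. Project D₁…D_5 at 0.202, terminal growth 0.0132, discount at r = 0.1056.
D_1 = 2.6925
D_2 = 3.2364
D_3 = 3.8901
D_4 = 4.6759
D_5 = 5.6204
Terminal value at t=5: TV = D_6/(r−g) = 5.6946/(0.1056−0.0132) = 61.6302
P₀ = 2.6925/(1+0.1056)^1 + 3.2364/(1+0.1056)^2 + 3.8901/(1+0.1056)^3 + 4.6759/(1+0.1056)^4 + 5.6204/(1+0.1056)^5 + 61.6302/(1+0.1056)^5 = 51.8014

€51.80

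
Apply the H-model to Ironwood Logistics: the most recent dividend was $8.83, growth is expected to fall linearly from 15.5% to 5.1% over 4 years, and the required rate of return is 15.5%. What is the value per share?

H-model: P₀ = D₀[(1+g_L) + H(g_S−g_L)]/(r−g_L), with H = 4/2 = 2.
P₀ = 8.83 × [(1+0.051) + 2×(0.155−0.051)] / (0.155−0.051)
   = 8.83 × 1.2590 / 0.104 = 106.8939

$106.89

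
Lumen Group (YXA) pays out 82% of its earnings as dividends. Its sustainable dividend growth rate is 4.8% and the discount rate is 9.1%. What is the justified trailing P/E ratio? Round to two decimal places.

19.99

Justified trailing P/E = b(1+g)/(r−g) = 0.82×(1+0.048)/(0.091−0.048) = 19.9851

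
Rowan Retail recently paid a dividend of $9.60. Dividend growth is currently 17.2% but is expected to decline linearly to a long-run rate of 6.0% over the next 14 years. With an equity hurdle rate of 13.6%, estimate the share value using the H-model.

H-model: P₀ = D₀[(1+g_L) + H(g_S−g_L)]/(r−g_L), with H = 14/2 = 7.
P₀ = 9.60 × [(1+0.06) + 7×(0.172−0.06)] / (0.136−0.06)
   = 9.60 × 1.8440 / 0.076 = 232.9263

$232.93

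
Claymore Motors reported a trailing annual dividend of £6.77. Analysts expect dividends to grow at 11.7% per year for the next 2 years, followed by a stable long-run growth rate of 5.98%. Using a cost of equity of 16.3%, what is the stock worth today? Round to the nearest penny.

Two-stage DDM. Project D₁…D_2 at 0.117, terminal growth 0.0598, discount at r = 0.163.
D_1 = 7.5621
D_2 = 8.4469
Terminal value at t=2: TV = D_3/(r−g) = 8.9520/(0.163−0.0598) = 86.7440
P₀ = 7.5621/(1+0.163)^1 + 8.4469/(1+0.163)^2 + 86.7440/(1+0.163)^2 = 76.8800

£76.88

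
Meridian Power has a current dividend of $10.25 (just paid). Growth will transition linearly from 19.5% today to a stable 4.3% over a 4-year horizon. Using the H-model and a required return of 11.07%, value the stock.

$203.94

H-model: P₀ = D₀[(1+g_L) + H(g_S−g_L)]/(r−g_L), with H = 4/2 = 2.
P₀ = 10.25 × [(1+0.043) + 2×(0.195−0.043)] / (0.1107−0.043)
   = 10.25 × 1.3470 / 0.0677 = 203.9402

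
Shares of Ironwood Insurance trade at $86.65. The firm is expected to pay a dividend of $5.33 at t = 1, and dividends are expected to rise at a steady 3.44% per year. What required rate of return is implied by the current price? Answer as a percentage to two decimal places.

9.59%

Rearranging the constant-growth DDM: r = D₁/P₀ + g.
r = 5.3300 / 86.65 + 0.0344 = 0.06151 + 0.0344 = 0.09591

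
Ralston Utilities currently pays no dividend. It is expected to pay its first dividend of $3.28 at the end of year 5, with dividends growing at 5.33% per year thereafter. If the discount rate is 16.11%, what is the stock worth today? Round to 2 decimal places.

$16.74

Deferred-dividend DDM. At t=4 the remaining stream is a growing perpetuity with first payment D_5 = 3.28.
V_4 = D_5/(r−g) = 3.28/(0.1611−0.0533) = 30.4267
P₀ = V_4/(1+r)^4 = 30.4267/(1+0.1611)^4 = 16.7408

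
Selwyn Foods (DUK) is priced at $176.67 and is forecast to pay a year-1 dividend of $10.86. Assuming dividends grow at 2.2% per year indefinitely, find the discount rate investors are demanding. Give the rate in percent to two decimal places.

8.35%

Rearranging the constant-growth DDM: r = D₁/P₀ + g.
r = 10.8600 / 176.67 + 0.022 = 0.06147 + 0.022 = 0.08347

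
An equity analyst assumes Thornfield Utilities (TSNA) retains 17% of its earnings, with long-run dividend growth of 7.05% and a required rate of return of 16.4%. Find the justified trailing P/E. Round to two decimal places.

Payout ratio b = 1 − 0.17 = 0.83.
Justified trailing P/E = b(1+g)/(r−g) = 0.83×(1+0.0705)/(0.164−0.0705) = 9.5028

9.50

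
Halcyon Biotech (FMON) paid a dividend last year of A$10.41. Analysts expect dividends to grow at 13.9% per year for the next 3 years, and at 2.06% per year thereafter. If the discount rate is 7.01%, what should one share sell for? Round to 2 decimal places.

Two-stage DDM. Project D₁…D_3 at 0.139, terminal growth 0.0206, discount at r = 0.0701.
D_1 = 11.8570
D_2 = 13.5051
D_3 = 15.3823
Terminal value at t=3: TV = D_4/(r−g) = 15.6992/(0.0701−0.0206) = 317.1555
P₀ = 11.8570/(1+0.0701)^1 + 13.5051/(1+0.0701)^2 + 15.3823/(1+0.0701)^3 + 317.1555/(1+0.0701)^3 = 294.2478

A$294.25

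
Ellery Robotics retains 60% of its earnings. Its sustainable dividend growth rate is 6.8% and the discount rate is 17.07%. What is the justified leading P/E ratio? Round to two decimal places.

Payout ratio b = 1 − 0.60 = 0.40.
Justified leading P/E = b/(r−g) = 0.40/(0.1707−0.068) = 3.8948

3.89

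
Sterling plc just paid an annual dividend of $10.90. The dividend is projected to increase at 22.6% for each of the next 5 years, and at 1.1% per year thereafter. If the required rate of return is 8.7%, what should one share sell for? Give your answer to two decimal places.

$343.98

Two-stage DDM. Project D₁…D_5 at 0.226, terminal growth 0.011, discount at r = 0.087.
D_1 = 13.3634
D_2 = 16.3835
D_3 = 20.0862
D_4 = 24.6257
D_5 = 30.1911
Terminal value at t=5: TV = D_6/(r−g) = 30.5232/(0.087−0.011) = 401.6210
P₀ = 13.3634/(1+0.087)^1 + 16.3835/(1+0.087)^2 + 20.0862/(1+0.087)^3 + 24.6257/(1+0.087)^4 + 30.1911/(1+0.087)^5 + 401.6210/(1+0.087)^5 = 343.9801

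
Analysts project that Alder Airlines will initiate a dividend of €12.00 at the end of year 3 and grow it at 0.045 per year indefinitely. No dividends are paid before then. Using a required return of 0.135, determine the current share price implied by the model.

€103.50

Deferred-dividend DDM. At t=2 the remaining stream is a growing perpetuity with first payment D_3 = 12.00.
V_2 = D_3/(r−g) = 12.00/(0.135−0.045) = 133.3333
P₀ = V_2/(1+r)^2 = 133.3333/(1+0.135)^2 = 103.5016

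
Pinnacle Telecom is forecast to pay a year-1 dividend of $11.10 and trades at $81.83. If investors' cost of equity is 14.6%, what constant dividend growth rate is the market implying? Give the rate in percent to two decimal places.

From P₀ = D₁/(r − g), the implied growth is g = r − D₁/P₀.
g = 0.146 − 11.10/81.83 = 0.146 − 0.13565 = 0.01035

1.04%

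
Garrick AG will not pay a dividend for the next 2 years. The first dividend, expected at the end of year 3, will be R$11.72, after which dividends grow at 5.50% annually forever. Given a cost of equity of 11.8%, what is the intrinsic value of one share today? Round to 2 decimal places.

Deferred-dividend DDM. At t=2 the remaining stream is a growing perpetuity with first payment D_3 = 11.72.
V_2 = D_3/(r−g) = 11.72/(0.118−0.055) = 186.0317
P₀ = V_2/(1+r)^2 = 186.0317/(1+0.118)^2 = 148.8344

R$148.83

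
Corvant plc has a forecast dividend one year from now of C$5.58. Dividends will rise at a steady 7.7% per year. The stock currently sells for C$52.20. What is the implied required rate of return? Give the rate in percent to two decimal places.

18.39%

Rearranging the constant-growth DDM: r = D₁/P₀ + g.
r = 5.5800 / 52.20 + 0.077 = 0.10690 + 0.077 = 0.18390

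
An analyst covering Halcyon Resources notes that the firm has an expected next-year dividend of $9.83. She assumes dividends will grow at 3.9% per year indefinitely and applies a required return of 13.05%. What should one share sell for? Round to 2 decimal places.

$107.43

Gordon growth model: P₀ = D₁/(r − g), with D₁ = 9.83 given directly.
P₀ = 9.8300 / (0.1305 − 0.039) = 9.8300 / 0.0915 = 107.4317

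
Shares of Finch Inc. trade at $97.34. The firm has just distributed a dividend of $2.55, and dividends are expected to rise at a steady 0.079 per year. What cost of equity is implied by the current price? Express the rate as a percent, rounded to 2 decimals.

Rearranging the constant-growth DDM: r = D₁/P₀ + g.
D₁ = 2.55 × (1 + 0.079) = 2.7514.
r = 2.7514 / 97.34 + 0.079 = 0.02827 + 0.079 = 0.10727

10.73%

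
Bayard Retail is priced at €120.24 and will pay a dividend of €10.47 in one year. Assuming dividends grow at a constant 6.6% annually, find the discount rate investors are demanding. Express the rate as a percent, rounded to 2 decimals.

Rearranging the constant-growth DDM: r = D₁/P₀ + g.
r = 10.4700 / 120.24 + 0.066 = 0.08708 + 0.066 = 0.15308

15.31%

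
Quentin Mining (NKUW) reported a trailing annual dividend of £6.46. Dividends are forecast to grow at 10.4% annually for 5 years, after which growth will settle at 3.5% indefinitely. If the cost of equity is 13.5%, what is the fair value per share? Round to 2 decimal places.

£87.96

Two-stage DDM. Project D₁…D_5 at 0.104, terminal growth 0.035, discount at r = 0.135.
D_1 = 7.1318
D_2 = 7.8736
D_3 = 8.6924
D_4 = 9.5964
D_5 = 10.5944
Terminal value at t=5: TV = D_6/(r−g) = 10.9652/(0.135−0.035) = 109.6524
P₀ = 7.1318/(1+0.135)^1 + 7.8736/(1+0.135)^2 + 8.6924/(1+0.135)^3 + 9.5964/(1+0.135)^4 + 10.5944/(1+0.135)^5 + 109.6524/(1+0.135)^5 = 87.9634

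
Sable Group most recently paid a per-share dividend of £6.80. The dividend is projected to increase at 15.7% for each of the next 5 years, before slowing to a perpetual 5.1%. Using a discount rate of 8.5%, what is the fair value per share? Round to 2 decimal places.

£331.23

Two-stage DDM. Project D₁…D_5 at 0.157, terminal growth 0.051, discount at r = 0.085.
D_1 = 7.8676
D_2 = 9.1028
D_3 = 10.5320
D_4 = 12.1855
D_5 = 14.0986
Terminal value at t=5: TV = D_6/(r−g) = 14.8176/(0.085−0.051) = 435.8123
P₀ = 7.8676/(1+0.085)^1 + 9.1028/(1+0.085)^2 + 10.5320/(1+0.085)^3 + 12.1855/(1+0.085)^4 + 14.0986/(1+0.085)^5 + 435.8123/(1+0.085)^5 = 331.2331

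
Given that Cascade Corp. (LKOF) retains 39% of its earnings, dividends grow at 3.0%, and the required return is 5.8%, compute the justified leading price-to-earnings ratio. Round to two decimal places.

21.79

Payout ratio b = 1 − 0.39 = 0.61.
Justified leading P/E = b/(r−g) = 0.61/(0.058−0.03) = 21.7857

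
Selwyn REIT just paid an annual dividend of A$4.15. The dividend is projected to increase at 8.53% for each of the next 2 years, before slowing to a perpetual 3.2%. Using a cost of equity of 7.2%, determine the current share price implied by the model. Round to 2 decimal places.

A$118.20

Two-stage DDM. Project D₁…D_2 at 0.0853, terminal growth 0.032, discount at r = 0.072.
D_1 = 4.5040
D_2 = 4.8882
Terminal value at t=2: TV = D_3/(r−g) = 5.0446/(0.072−0.032) = 126.1152
P₀ = 4.5040/(1+0.072)^1 + 4.8882/(1+0.072)^2 + 126.1152/(1+0.072)^2 = 118.1984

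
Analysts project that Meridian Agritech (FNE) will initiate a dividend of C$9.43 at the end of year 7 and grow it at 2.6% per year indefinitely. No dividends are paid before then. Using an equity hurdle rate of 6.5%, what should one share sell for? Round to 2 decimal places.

C$165.71

Deferred-dividend DDM. At t=6 the remaining stream is a growing perpetuity with first payment D_7 = 9.43.
V_6 = D_7/(r−g) = 9.43/(0.065−0.026) = 241.7949
P₀ = V_6/(1+r)^6 = 241.7949/(1+0.065)^6 = 165.7103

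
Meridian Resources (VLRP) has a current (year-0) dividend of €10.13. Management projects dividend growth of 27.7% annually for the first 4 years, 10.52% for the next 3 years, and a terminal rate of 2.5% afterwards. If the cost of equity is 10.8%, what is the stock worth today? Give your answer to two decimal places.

Three-stage DDM. Project D₁…D_7; terminal Gordon value at t=7 with g = 0.025; discount at r = 0.108.
D_1 = 12.9360
D_2 = 16.5193
D_3 = 21.0951
D_4 = 26.9385
D_5 = 29.7724
D_6 = 32.9045
D_7 = 36.3660
TV_7 = 37.2752/(0.108−0.025) = 449.0983
P₀ = Σ Dₜ/(1+r)ᵗ + TV_7/(1+r)^7 = 330.9234

€330.92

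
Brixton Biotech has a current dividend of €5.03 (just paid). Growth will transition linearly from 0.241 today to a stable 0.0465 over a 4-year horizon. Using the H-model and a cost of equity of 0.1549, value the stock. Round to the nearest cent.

€66.61

H-model: P₀ = D₀[(1+g_L) + H(g_S−g_L)]/(r−g_L), with H = 4/2 = 2.
P₀ = 5.03 × [(1+0.0465) + 2×(0.241−0.0465)] / (0.1549−0.0465)
   = 5.03 × 1.4355 / 0.1084 = 66.6104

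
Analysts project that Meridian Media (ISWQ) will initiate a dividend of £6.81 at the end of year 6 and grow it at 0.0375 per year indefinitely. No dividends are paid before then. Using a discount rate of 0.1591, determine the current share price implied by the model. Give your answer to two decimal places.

Deferred-dividend DDM. At t=5 the remaining stream is a growing perpetuity with first payment D_6 = 6.81.
V_5 = D_6/(r−g) = 6.81/(0.1591−0.0375) = 56.0033
P₀ = V_5/(1+r)^5 = 56.0033/(1+0.1591)^5 = 26.7676

£26.77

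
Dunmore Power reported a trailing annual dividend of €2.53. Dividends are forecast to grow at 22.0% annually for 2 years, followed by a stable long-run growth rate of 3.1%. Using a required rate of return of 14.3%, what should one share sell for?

€32.12

Two-stage DDM. Project D₁…D_2 at 0.22, terminal growth 0.031, discount at r = 0.143.
D_1 = 3.0866
D_2 = 3.7657
Terminal value at t=2: TV = D_3/(r−g) = 3.8824/(0.143−0.031) = 34.6642
P₀ = 3.0866/(1+0.143)^1 + 3.7657/(1+0.143)^2 + 34.6642/(1+0.143)^2 = 32.1159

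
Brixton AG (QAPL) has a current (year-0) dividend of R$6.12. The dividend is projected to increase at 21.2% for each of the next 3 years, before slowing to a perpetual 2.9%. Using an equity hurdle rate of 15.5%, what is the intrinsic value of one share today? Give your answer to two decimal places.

Two-stage DDM. Project D₁…D_3 at 0.212, terminal growth 0.029, discount at r = 0.155.
D_1 = 7.4174
D_2 = 8.9899
D_3 = 10.8958
Terminal value at t=3: TV = D_4/(r−g) = 11.2118/(0.155−0.029) = 88.9824
P₀ = 7.4174/(1+0.155)^1 + 8.9899/(1+0.155)^2 + 10.8958/(1+0.155)^3 + 88.9824/(1+0.155)^3 = 77.9833

R$77.98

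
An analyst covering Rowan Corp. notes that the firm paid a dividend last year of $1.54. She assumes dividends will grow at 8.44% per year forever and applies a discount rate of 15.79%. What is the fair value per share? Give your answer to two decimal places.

Gordon growth model: P₀ = D₁/(r − g). D₁ = 1.54 × (1 + 0.0844) = 1.6700.
P₀ = 1.6700 / (0.1579 − 0.0844) = 1.6700 / 0.0735 = 22.7208

$22.72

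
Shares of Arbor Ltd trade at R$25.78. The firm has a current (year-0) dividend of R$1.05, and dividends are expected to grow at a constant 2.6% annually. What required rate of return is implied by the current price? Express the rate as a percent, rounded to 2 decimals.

6.78%

Rearranging the constant-growth DDM: r = D₁/P₀ + g.
D₁ = 1.05 × (1 + 0.026) = 1.0773.
r = 1.0773 / 25.78 + 0.026 = 0.04179 + 0.026 = 0.06779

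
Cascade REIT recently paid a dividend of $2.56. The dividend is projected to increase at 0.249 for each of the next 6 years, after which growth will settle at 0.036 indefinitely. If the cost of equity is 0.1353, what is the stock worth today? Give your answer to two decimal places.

Two-stage DDM. Project D₁…D_6 at 0.249, terminal growth 0.036, discount at r = 0.1353.
D_1 = 3.1974
D_2 = 3.9936
D_3 = 4.9880
D_4 = 6.2300
D_5 = 7.7813
D_6 = 9.7188
Terminal value at t=6: TV = D_7/(r−g) = 10.0687/(0.1353−0.036) = 101.3970
P₀ = 3.1974/(1+0.1353)^1 + 3.9936/(1+0.1353)^2 + 4.9880/(1+0.1353)^3 + 6.2300/(1+0.1353)^4 + 7.7813/(1+0.1353)^5 + 9.7188/(1+0.1353)^6 + 101.3970/(1+0.1353)^6 = 69.0928

$69.09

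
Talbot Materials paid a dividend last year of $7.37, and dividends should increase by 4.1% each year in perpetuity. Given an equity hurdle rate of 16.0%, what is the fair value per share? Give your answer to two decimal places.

Gordon growth model: P₀ = D₁/(r − g). D₁ = 7.37 × (1 + 0.041) = 7.6722.
P₀ = 7.6722 / (0.16 − 0.041) = 7.6722 / 0.119 = 64.4720

$64.47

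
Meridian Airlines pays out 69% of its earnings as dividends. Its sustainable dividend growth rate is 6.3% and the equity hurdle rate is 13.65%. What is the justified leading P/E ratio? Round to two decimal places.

Justified leading P/E = b/(r−g) = 0.69/(0.1365−0.063) = 9.3878

9.39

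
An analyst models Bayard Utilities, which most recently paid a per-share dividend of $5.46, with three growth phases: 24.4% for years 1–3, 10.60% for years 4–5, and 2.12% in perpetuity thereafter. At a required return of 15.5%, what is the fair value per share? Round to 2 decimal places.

Three-stage DDM. Project D₁…D_5; terminal Gordon value at t=5 with g = 0.0212; discount at r = 0.155.
D_1 = 6.7922
D_2 = 8.4495
D_3 = 10.5112
D_4 = 11.6254
D_5 = 12.8577
TV_5 = 13.1303/(0.155−0.0212) = 98.1338
P₀ = Σ Dₜ/(1+r)ᵗ + TV_5/(1+r)^5 = 79.5674

$79.57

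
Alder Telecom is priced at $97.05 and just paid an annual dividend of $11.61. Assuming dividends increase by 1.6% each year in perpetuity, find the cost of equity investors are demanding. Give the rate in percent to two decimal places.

13.75%

Rearranging the constant-growth DDM: r = D₁/P₀ + g.
D₁ = 11.61 × (1 + 0.016) = 11.7958.
r = 11.7958 / 97.05 + 0.016 = 0.12154 + 0.016 = 0.13754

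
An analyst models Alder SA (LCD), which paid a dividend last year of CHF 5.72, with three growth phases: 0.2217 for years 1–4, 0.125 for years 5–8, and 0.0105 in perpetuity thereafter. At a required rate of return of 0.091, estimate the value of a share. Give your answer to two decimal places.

Three-stage DDM. Project D₁…D_8; terminal Gordon value at t=8 with g = 0.0105; discount at r = 0.091.
D_1 = 6.9881
D_2 = 8.5374
D_3 = 10.4301
D_4 = 12.7425
D_5 = 14.3353
D_6 = 16.1272
D_7 = 18.1431
D_8 = 20.4110
TV_8 = 20.6253/(0.091−0.0105) = 256.2152
P₀ = Σ Dₜ/(1+r)ᵗ + TV_8/(1+r)^8 = 197.1175

CHF 197.12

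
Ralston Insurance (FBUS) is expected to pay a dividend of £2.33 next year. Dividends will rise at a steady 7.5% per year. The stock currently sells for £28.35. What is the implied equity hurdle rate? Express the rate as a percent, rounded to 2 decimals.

Rearranging the constant-growth DDM: r = D₁/P₀ + g.
r = 2.3300 / 28.35 + 0.075 = 0.08219 + 0.075 = 0.15719

15.72%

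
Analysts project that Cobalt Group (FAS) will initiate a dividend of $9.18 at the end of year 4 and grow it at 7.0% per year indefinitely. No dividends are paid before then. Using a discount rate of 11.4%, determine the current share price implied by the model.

Deferred-dividend DDM. At t=3 the remaining stream is a growing perpetuity with first payment D_4 = 9.18.
V_3 = D_4/(r−g) = 9.18/(0.114−0.07) = 208.6364
P₀ = V_3/(1+r)^3 = 208.6364/(1+0.114)^3 = 150.9157

$150.92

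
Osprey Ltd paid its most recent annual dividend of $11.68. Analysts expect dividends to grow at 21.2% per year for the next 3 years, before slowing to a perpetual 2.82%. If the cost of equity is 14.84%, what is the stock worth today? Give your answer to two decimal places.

$156.51

Two-stage DDM. Project D₁…D_3 at 0.212, terminal growth 0.0282, discount at r = 0.1484.
D_1 = 14.1562
D_2 = 17.1573
D_3 = 20.7946
Terminal value at t=3: TV = D_4/(r−g) = 21.3810/(0.1484−0.0282) = 177.8787
P₀ = 14.1562/(1+0.1484)^1 + 17.1573/(1+0.1484)^2 + 20.7946/(1+0.1484)^3 + 177.8787/(1+0.1484)^3 = 156.5140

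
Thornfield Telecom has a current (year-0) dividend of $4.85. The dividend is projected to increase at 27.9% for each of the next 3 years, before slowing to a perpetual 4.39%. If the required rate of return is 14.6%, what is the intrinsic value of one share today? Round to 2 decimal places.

$87.13

Two-stage DDM. Project D₁…D_3 at 0.279, terminal growth 0.0439, discount at r = 0.146.
D_1 = 6.2031
D_2 = 7.9338
D_3 = 10.1474
Terminal value at t=3: TV = D_4/(r−g) = 10.5928/(0.146−0.0439) = 103.7496
P₀ = 6.2031/(1+0.146)^1 + 7.9338/(1+0.146)^2 + 10.1474/(1+0.146)^3 + 103.7496/(1+0.146)^3 = 87.1300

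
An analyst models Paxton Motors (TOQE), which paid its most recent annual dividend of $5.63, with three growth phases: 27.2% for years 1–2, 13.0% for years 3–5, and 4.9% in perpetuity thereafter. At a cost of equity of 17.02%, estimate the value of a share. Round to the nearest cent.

$83.23

Three-stage DDM. Project D₁…D_5; terminal Gordon value at t=5 with g = 0.049; discount at r = 0.1702.
D_1 = 7.1614
D_2 = 9.1092
D_3 = 10.2935
D_4 = 11.6316
D_5 = 13.1437
TV_5 = 13.7878/(0.1702−0.049) = 113.7603
P₀ = Σ Dₜ/(1+r)ᵗ + TV_5/(1+r)^5 = 83.2314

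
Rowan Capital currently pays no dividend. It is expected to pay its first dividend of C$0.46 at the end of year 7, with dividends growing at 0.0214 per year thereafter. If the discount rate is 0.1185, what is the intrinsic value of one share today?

Deferred-dividend DDM. At t=6 the remaining stream is a growing perpetuity with first payment D_7 = 0.46.
V_6 = D_7/(r−g) = 0.46/(0.1185−0.0214) = 4.7374
P₀ = V_6/(1+r)^6 = 4.7374/(1+0.1185)^6 = 2.4195

C$2.42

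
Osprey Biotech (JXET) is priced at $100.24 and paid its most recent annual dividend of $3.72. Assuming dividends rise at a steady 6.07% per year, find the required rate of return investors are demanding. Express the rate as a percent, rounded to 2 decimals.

10.01%

Rearranging the constant-growth DDM: r = D₁/P₀ + g.
D₁ = 3.72 × (1 + 0.0607) = 3.9458.
r = 3.9458 / 100.24 + 0.0607 = 0.03936 + 0.0607 = 0.10006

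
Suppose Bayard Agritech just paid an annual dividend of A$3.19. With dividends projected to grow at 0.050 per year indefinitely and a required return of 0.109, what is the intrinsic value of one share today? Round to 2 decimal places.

A$56.77

Gordon growth model: P₀ = D₁/(r − g). D₁ = 3.19 × (1 + 0.05) = 3.3495.
P₀ = 3.3495 / (0.109 − 0.05) = 3.3495 / 0.059 = 56.7712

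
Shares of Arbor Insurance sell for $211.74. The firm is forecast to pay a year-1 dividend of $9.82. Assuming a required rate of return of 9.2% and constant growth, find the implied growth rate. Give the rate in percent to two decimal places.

From P₀ = D₁/(r − g), the implied growth is g = r − D₁/P₀.
g = 0.092 − 9.82/211.74 = 0.092 − 0.04638 = 0.04562

4.56%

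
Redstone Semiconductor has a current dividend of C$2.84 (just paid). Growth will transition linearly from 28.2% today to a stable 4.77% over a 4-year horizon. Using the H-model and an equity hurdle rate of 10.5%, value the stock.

H-model: P₀ = D₀[(1+g_L) + H(g_S−g_L)]/(r−g_L), with H = 4/2 = 2.
P₀ = 2.84 × [(1+0.0477) + 2×(0.282−0.0477)] / (0.105−0.0477)
   = 2.84 × 1.5163 / 0.0573 = 75.1534

C$75.15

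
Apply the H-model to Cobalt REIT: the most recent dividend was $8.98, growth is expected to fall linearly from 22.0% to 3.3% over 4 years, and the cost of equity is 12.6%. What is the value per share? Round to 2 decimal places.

H-model: P₀ = D₀[(1+g_L) + H(g_S−g_L)]/(r−g_L), with H = 4/2 = 2.
P₀ = 8.98 × [(1+0.033) + 2×(0.22−0.033)] / (0.126−0.033)
   = 8.98 × 1.4070 / 0.093 = 135.8587

$135.86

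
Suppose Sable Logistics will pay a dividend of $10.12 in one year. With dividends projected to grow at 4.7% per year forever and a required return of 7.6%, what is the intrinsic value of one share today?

$348.97

Gordon growth model: P₀ = D₁/(r − g), with D₁ = 10.12 given directly.
P₀ = 10.1200 / (0.076 − 0.047) = 10.1200 / 0.029 = 348.9655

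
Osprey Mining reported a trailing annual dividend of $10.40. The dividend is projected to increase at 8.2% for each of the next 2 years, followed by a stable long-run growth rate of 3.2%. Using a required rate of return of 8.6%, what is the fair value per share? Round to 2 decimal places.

$217.98

Two-stage DDM. Project D₁…D_2 at 0.082, terminal growth 0.032, discount at r = 0.086.
D_1 = 11.2528
D_2 = 12.1755
Terminal value at t=2: TV = D_3/(r−g) = 12.5651/(0.086−0.032) = 232.6879
P₀ = 11.2528/(1+0.086)^1 + 12.1755/(1+0.086)^2 + 232.6879/(1+0.086)^2 = 217.9793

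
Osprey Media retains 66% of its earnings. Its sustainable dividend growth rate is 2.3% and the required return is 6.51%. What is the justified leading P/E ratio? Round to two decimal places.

8.08

Payout ratio b = 1 − 0.66 = 0.34.
Justified leading P/E = b/(r−g) = 0.34/(0.0651−0.023) = 8.0760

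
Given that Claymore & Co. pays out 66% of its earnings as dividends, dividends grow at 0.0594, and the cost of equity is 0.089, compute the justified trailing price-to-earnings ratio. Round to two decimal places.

23.62

Justified trailing P/E = b(1+g)/(r−g) = 0.66×(1+0.0594)/(0.089−0.0594) = 23.6218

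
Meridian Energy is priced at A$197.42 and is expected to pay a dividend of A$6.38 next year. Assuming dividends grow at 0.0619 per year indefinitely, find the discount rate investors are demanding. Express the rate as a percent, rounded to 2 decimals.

Rearranging the constant-growth DDM: r = D₁/P₀ + g.
r = 6.3800 / 197.42 + 0.0619 = 0.03232 + 0.0619 = 0.09422

9.42%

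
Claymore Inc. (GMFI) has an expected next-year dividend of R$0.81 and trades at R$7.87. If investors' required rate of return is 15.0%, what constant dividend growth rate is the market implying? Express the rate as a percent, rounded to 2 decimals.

4.71%

From P₀ = D₁/(r − g), the implied growth is g = r − D₁/P₀.
g = 0.15 − 0.81/7.87 = 0.15 − 0.10292 = 0.04708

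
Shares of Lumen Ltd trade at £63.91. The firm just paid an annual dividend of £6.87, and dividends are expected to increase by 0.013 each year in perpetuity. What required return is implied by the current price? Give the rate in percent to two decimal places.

12.19%

Rearranging the constant-growth DDM: r = D₁/P₀ + g.
D₁ = 6.87 × (1 + 0.013) = 6.9593.
r = 6.9593 / 63.91 + 0.013 = 0.10889 + 0.013 = 0.12189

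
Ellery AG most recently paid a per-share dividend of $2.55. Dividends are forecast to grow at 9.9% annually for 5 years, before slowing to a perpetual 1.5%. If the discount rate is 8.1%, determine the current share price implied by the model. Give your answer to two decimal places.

Two-stage DDM. Project D₁…D_5 at 0.099, terminal growth 0.015, discount at r = 0.081.
D_1 = 2.8024
D_2 = 3.0799
D_3 = 3.3848
D_4 = 3.7199
D_5 = 4.0882
Terminal value at t=5: TV = D_6/(r−g) = 4.1495/(0.081−0.015) = 62.8711
P₀ = 2.8024/(1+0.081)^1 + 3.0799/(1+0.081)^2 + 3.3848/(1+0.081)^3 + 3.7199/(1+0.081)^4 + 4.0882/(1+0.081)^5 + 62.8711/(1+0.081)^5 = 55.9927

$55.99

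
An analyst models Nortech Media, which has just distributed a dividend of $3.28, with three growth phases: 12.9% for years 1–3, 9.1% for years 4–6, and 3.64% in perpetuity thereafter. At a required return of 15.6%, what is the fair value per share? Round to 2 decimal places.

Three-stage DDM. Project D₁…D_6; terminal Gordon value at t=6 with g = 0.0364; discount at r = 0.156.
D_1 = 3.7031
D_2 = 4.1808
D_3 = 4.7201
D_4 = 5.1497
D_5 = 5.6183
D_6 = 6.1296
TV_6 = 6.3527/(0.156−0.0364) = 53.1161
P₀ = Σ Dₜ/(1+r)ᵗ + TV_6/(1+r)^6 = 39.8189

$39.82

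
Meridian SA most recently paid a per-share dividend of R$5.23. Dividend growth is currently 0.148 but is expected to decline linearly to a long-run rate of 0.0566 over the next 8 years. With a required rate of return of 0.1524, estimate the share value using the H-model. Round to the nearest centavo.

H-model: P₀ = D₀[(1+g_L) + H(g_S−g_L)]/(r−g_L), with H = 8/2 = 4.
P₀ = 5.23 × [(1+0.0566) + 4×(0.148−0.0566)] / (0.1524−0.0566)
   = 5.23 × 1.4222 / 0.0958 = 77.6420

R$77.64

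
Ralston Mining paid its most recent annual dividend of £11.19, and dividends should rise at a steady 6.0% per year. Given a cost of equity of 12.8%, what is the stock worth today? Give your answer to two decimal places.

£174.43

Gordon growth model: P₀ = D₁/(r − g). D₁ = 11.19 × (1 + 0.06) = 11.8614.
P₀ = 11.8614 / (0.128 − 0.06) = 11.8614 / 0.068 = 174.4324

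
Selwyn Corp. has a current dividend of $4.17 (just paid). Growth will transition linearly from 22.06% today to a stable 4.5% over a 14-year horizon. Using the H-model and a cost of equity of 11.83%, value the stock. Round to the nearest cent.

H-model: P₀ = D₀[(1+g_L) + H(g_S−g_L)]/(r−g_L), with H = 14/2 = 7.
P₀ = 4.17 × [(1+0.045) + 7×(0.2206−0.045)] / (0.1183−0.045)
   = 4.17 × 2.2742 / 0.0733 = 129.3781

$129.38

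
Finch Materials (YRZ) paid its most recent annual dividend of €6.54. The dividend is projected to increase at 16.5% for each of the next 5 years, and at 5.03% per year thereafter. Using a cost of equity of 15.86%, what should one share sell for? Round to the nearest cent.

Two-stage DDM. Project D₁…D_5 at 0.165, terminal growth 0.0503, discount at r = 0.1586.
D_1 = 7.6191
D_2 = 8.8763
D_3 = 10.3408
D_4 = 12.0471
D_5 = 14.0348
Terminal value at t=5: TV = D_6/(r−g) = 14.7408/(0.1586−0.0503) = 136.1107
P₀ = 7.6191/(1+0.1586)^1 + 8.8763/(1+0.1586)^2 + 10.3408/(1+0.1586)^3 + 12.0471/(1+0.1586)^4 + 14.0348/(1+0.1586)^5 + 136.1107/(1+0.1586)^5 = 98.4425

€98.44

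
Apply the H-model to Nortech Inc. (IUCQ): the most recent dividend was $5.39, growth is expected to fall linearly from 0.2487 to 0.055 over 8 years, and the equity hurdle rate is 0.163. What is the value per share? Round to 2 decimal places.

$91.32

H-model: P₀ = D₀[(1+g_L) + H(g_S−g_L)]/(r−g_L), with H = 8/2 = 4.
P₀ = 5.39 × [(1+0.055) + 4×(0.2487−0.055)] / (0.163−0.055)
   = 5.39 × 1.8298 / 0.108 = 91.3206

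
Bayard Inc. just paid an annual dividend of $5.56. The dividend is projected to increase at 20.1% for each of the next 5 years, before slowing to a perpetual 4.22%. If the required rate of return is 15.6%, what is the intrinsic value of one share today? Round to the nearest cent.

$92.85

Two-stage DDM. Project D₁…D_5 at 0.201, terminal growth 0.0422, discount at r = 0.156.
D_1 = 6.6776
D_2 = 8.0197
D_3 = 9.6317
D_4 = 11.5677
D_5 = 13.8928
Terminal value at t=5: TV = D_6/(r−g) = 14.4791/(0.156−0.0422) = 127.2327
P₀ = 6.6776/(1+0.156)^1 + 8.0197/(1+0.156)^2 + 9.6317/(1+0.156)^3 + 11.5677/(1+0.156)^4 + 13.8928/(1+0.156)^5 + 127.2327/(1+0.156)^5 = 92.8525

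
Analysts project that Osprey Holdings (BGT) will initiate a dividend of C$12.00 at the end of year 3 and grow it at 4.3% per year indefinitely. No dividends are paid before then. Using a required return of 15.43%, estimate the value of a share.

C$80.92

Deferred-dividend DDM. At t=2 the remaining stream is a growing perpetuity with first payment D_3 = 12.00.
V_2 = D_3/(r−g) = 12.00/(0.1543−0.043) = 107.8167
P₀ = V_2/(1+r)^2 = 107.8167/(1+0.1543)^2 = 80.9187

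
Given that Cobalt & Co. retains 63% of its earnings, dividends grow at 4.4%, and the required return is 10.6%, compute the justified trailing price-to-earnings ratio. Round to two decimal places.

6.23

Payout ratio b = 1 − 0.63 = 0.37.
Justified trailing P/E = b(1+g)/(r−g) = 0.37×(1+0.044)/(0.106−0.044) = 6.2303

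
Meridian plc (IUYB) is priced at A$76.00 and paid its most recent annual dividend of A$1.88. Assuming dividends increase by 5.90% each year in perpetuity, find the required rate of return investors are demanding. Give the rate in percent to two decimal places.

Rearranging the constant-growth DDM: r = D₁/P₀ + g.
D₁ = 1.88 × (1 + 0.059) = 1.9909.
r = 1.9909 / 76.00 + 0.059 = 0.02620 + 0.059 = 0.08520

8.52%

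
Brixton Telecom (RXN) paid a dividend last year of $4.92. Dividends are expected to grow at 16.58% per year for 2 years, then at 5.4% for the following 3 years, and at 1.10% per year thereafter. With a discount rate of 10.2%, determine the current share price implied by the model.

$79.35

Three-stage DDM. Project D₁…D_5; terminal Gordon value at t=5 with g = 0.011; discount at r = 0.102.
D_1 = 5.7357
D_2 = 6.6867
D_3 = 7.0478
D_4 = 7.4284
D_5 = 7.8295
TV_5 = 7.9156/(0.102−0.011) = 86.9851
P₀ = Σ Dₜ/(1+r)ᵗ + TV_5/(1+r)^5 = 79.3544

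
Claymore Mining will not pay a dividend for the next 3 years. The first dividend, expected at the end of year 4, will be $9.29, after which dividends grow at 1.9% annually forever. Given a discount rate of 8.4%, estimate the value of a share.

$112.21

Deferred-dividend DDM. At t=3 the remaining stream is a growing perpetuity with first payment D_4 = 9.29.
V_3 = D_4/(r−g) = 9.29/(0.084−0.019) = 142.9231
P₀ = V_3/(1+r)^3 = 142.9231/(1+0.084)^3 = 112.2056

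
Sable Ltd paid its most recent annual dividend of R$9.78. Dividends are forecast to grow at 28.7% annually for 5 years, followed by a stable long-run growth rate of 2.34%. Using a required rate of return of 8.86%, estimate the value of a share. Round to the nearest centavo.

R$437.65

Two-stage DDM. Project D₁…D_5 at 0.287, terminal growth 0.0234, discount at r = 0.0886.
D_1 = 12.5869
D_2 = 16.1993
D_3 = 20.8485
D_4 = 26.8320
D_5 = 34.5328
Terminal value at t=5: TV = D_6/(r−g) = 35.3409/(0.0886−0.0234) = 542.0376
P₀ = 12.5869/(1+0.0886)^1 + 16.1993/(1+0.0886)^2 + 20.8485/(1+0.0886)^3 + 26.8320/(1+0.0886)^4 + 34.5328/(1+0.0886)^5 + 542.0376/(1+0.0886)^5 = 437.6466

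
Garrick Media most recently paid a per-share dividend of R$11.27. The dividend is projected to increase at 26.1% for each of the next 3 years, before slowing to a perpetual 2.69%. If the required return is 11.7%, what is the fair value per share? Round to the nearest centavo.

Two-stage DDM. Project D₁…D_3 at 0.261, terminal growth 0.0269, discount at r = 0.117.
D_1 = 14.2115
D_2 = 17.9207
D_3 = 22.5980
Terminal value at t=3: TV = D_4/(r−g) = 23.2058/(0.117−0.0269) = 257.5565
P₀ = 14.2115/(1+0.117)^1 + 17.9207/(1+0.117)^2 + 22.5980/(1+0.117)^3 + 257.5565/(1+0.117)^3 = 228.1054

R$228.11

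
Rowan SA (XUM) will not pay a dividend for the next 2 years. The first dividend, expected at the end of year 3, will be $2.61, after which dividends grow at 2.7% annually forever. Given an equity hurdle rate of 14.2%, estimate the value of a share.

$17.40

Deferred-dividend DDM. At t=2 the remaining stream is a growing perpetuity with first payment D_3 = 2.61.
V_2 = D_3/(r−g) = 2.61/(0.142−0.027) = 22.6957
P₀ = V_2/(1+r)^2 = 22.6957/(1+0.142)^2 = 17.4025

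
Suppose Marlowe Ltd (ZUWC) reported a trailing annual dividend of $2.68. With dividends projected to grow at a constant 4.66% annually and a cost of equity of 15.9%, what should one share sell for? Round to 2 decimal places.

Gordon growth model: P₀ = D₁/(r − g). D₁ = 2.68 × (1 + 0.0466) = 2.8049.
P₀ = 2.8049 / (0.159 − 0.0466) = 2.8049 / 0.1124 = 24.9545

$24.95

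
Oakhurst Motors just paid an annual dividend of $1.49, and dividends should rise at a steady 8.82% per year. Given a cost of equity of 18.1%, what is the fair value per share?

Gordon growth model: P₀ = D₁/(r − g). D₁ = 1.49 × (1 + 0.0882) = 1.6214.
P₀ = 1.6214 / (0.181 − 0.0882) = 1.6214 / 0.0928 = 17.4722

$17.47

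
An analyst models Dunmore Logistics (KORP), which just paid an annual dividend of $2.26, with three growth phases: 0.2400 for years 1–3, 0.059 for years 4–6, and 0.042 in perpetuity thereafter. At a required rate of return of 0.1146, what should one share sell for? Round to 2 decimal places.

$55.16

Three-stage DDM. Project D₁…D_6; terminal Gordon value at t=6 with g = 0.042; discount at r = 0.1146.
D_1 = 2.8024
D_2 = 3.4750
D_3 = 4.3090
D_4 = 4.5632
D_5 = 4.8324
D_6 = 5.1175
TV_6 = 5.3325/(0.1146−0.042) = 73.4501
P₀ = Σ Dₜ/(1+r)ᵗ + TV_6/(1+r)^6 = 55.1650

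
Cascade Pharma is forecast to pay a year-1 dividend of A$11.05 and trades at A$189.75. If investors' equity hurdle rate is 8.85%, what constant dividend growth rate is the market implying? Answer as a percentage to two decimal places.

3.03%

From P₀ = D₁/(r − g), the implied growth is g = r − D₁/P₀.
g = 0.0885 − 11.05/189.75 = 0.0885 − 0.05823 = 0.03027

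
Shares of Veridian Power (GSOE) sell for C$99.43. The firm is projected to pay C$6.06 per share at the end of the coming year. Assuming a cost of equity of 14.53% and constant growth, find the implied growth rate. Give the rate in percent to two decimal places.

From P₀ = D₁/(r − g), the implied growth is g = r − D₁/P₀.
g = 0.1453 − 6.06/99.43 = 0.1453 − 0.06095 = 0.08435

8.44%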